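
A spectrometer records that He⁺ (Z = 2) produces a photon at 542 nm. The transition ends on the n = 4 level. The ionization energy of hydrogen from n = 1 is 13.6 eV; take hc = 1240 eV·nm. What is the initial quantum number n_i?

n_i = 7

The photon energy is ΔE = hc/λ = 1240 / 542 = 2.288 eV.
With Z = 2, ΔE = 54.40 × (1/n_f² − 1/n_i²), so 1/n_f² − 1/n_i² = 0.04206.
With n_f = 4: 1/n_i² = 1/16 − 0.04206 = 0.02044, so n_i ≈ 6.99.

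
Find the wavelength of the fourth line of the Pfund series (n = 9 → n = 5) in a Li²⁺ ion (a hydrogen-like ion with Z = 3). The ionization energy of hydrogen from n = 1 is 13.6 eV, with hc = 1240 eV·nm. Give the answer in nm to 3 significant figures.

The Pfund series terminates on n_f = 5; the fourth line has n_i = 5+4 = 9.
ΔE = 122.4 × (1/5² − 1/9²) = 3.385 eV.
λ = 1240 / 3.385 = 366 nm.

366 nm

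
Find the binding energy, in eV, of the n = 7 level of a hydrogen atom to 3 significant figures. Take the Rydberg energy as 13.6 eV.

E_7 = −13.60/49 = −0.278 eV, so ionization (to E = 0) requires 0.278 eV.

0.278 eV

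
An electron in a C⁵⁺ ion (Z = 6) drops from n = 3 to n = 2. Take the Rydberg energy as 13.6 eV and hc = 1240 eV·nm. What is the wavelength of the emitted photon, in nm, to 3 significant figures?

For Z = 6 the level energies scale as Z², so the effective Rydberg energy is 13.6 × 36 = 489.6 eV.
ΔE = 489.6 × (1/2² − 1/3²) = 489.6 × 0.1389 = 68.00 eV.
λ = hc/ΔE = 1240 / 68.00 = 18.2 nm.

18.2 nm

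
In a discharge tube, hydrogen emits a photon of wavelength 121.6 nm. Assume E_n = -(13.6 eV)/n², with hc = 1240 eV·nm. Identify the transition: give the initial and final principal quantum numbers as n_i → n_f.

The photon energy is ΔE = hc/λ = 1240 / 121.6 = 10.20 eV.
With Z = 1, ΔE = 13.60 × (1/n_f² − 1/n_i²), so 1/n_f² − 1/n_i² = 0.7498.
Trying n_f = 1 gives 1/n_i² = 0.2502, i.e. n_i ≈ 2; this pair matches.

n_i = 2, n_f = 1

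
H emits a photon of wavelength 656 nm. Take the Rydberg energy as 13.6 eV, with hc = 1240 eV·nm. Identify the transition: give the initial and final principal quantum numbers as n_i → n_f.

n_i = 3, n_f = 2

The photon energy is ΔE = hc/λ = 1240 / 656 = 1.890 eV.
With Z = 1, ΔE = 13.60 × (1/n_f² − 1/n_i²), so 1/n_f² − 1/n_i² = 0.1390.
Trying n_f = 2 gives 1/n_i² = 0.1110, i.e. n_i ≈ 3; this pair matches.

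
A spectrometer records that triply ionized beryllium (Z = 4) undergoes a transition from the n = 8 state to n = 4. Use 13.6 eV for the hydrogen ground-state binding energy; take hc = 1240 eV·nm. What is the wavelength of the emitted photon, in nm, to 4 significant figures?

121.6 nm

For Z = 4 the level energies scale as Z², so the effective Rydberg energy is 13.6 × 16 = 217.6 eV.
ΔE = 217.6 × (1/4² − 1/8²) = 217.6 × 0.04688 = 10.20 eV.
λ = hc/ΔE = 1240 / 10.20 = 121.6 nm.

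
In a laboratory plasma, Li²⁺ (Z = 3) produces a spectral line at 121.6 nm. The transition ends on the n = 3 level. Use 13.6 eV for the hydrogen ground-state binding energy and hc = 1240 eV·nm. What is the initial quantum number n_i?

n_i = 6

The photon energy is ΔE = hc/λ = 1240 / 121.6 = 10.20 eV.
With Z = 3, ΔE = 122.4 × (1/n_f² − 1/n_i²), so 1/n_f² − 1/n_i² = 0.08331.
With n_f = 3: 1/n_i² = 1/9 − 0.08331 = 0.02780, so n_i ≈ 6.00.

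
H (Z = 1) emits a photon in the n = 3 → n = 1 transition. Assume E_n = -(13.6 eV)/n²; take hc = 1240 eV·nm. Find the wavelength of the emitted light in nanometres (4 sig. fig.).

ΔE = 13.60 × (1/1² − 1/3²) = 13.60 × 0.8889 = 12.09 eV.
λ = hc/ΔE = 1240 / 12.09 = 102.6 nm.
This line belongs to the Lyman series.

102.6 nm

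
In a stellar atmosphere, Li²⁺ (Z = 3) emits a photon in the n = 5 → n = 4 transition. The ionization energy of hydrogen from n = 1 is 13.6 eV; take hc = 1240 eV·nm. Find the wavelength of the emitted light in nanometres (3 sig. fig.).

For Z = 3 the level energies scale as Z², so the effective Rydberg energy is 13.6 × 9 = 122.4 eV.
ΔE = 122.4 × (1/4² − 1/5²) = 122.4 × 0.02250 = 2.754 eV.
λ = hc/ΔE = 1240 / 2.754 = 450 nm.

450 nm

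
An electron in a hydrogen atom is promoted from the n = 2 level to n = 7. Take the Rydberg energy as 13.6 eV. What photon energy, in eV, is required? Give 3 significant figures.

3.12 eV

E_7 = −13.60/49 = −0.2776 eV and E_2 = −13.60/4 = −3.400 eV.
The photon energy is |E_7 − E_2| = 3.12 eV.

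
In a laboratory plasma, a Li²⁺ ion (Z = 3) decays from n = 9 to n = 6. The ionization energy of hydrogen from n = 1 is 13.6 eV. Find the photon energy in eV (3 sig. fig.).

1.89 eV

The Bohr energies scale as Z², so for Z = 3: E_n = −122.4/n² eV.
E_9 = −122.4/81 = −1.511 eV and E_6 = −122.4/36 = −3.400 eV.
The photon energy is |E_9 − E_6| = 1.89 eV.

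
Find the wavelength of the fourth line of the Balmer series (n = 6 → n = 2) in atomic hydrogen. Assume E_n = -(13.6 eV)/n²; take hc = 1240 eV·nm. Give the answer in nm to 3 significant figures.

The Balmer series terminates on n_f = 2; the fourth line has n_i = 2+4 = 6.
ΔE = 13.60 × (1/2² − 1/6²) = 3.022 eV.
λ = 1240 / 3.022 = 410 nm.

410 nm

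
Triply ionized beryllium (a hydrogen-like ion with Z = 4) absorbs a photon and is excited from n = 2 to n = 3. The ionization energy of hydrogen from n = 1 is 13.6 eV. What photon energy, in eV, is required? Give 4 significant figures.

30.22 eV

The Bohr energies scale as Z², so for Z = 4: E_n = −217.6/n² eV.
E_3 = −217.6/9 = −24.18 eV and E_2 = −217.6/4 = −54.40 eV.
The photon energy is |E_3 − E_2| = 30.22 eV.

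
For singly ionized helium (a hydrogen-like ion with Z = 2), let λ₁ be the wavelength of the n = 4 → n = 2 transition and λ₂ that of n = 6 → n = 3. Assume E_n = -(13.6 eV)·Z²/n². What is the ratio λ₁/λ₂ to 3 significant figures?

λ ∝ 1/ΔE ∝ 1/(1/n_f² − 1/n_i²), and the Z² and hc factors cancel in the ratio.
λ₁/λ₂ = (1/3² − 1/6²)/(1/2² − 1/4²) = 0.08333/0.1875 = 0.444.

0.444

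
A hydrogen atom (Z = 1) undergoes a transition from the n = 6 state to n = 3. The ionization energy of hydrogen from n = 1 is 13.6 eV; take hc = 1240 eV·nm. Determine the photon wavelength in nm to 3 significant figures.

1090 nm

ΔE = 13.60 × (1/3² − 1/6²) = 13.60 × 0.08333 = 1.133 eV.
λ = hc/ΔE = 1240 / 1.133 = 1090 nm.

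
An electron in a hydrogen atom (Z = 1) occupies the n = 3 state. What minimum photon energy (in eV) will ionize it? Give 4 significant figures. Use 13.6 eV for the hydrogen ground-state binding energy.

1.511 eV

E_3 = −13.60/9 = −1.511 eV, so ionization (to E = 0) requires 1.511 eV.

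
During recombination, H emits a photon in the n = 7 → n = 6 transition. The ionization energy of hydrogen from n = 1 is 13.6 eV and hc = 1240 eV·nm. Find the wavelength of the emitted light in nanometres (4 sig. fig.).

12370 nm

ΔE = 13.60 × (1/6² − 1/7²) = 13.60 × 0.007370 = 0.1002 eV.
λ = hc/ΔE = 1240 / 0.1002 = 12370 nm.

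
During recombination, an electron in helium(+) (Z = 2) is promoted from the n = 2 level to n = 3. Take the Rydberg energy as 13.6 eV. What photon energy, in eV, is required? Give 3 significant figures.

The Bohr energies scale as Z², so for Z = 2: E_n = −54.40/n² eV.
E_3 = −54.40/9 = −6.044 eV and E_2 = −54.40/4 = −13.60 eV.
The photon energy is |E_3 − E_2| = 7.56 eV.

7.56 eV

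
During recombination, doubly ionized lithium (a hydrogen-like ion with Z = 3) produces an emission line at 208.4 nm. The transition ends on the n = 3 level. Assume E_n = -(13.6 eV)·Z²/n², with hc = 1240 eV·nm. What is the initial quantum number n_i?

The photon energy is ΔE = hc/λ = 1240 / 208.4 = 5.950 eV.
With Z = 3, ΔE = 122.4 × (1/n_f² − 1/n_i²), so 1/n_f² − 1/n_i² = 0.04861.
With n_f = 3: 1/n_i² = 1/9 − 0.04861 = 0.06250, so n_i ≈ 4.00.

n_i = 4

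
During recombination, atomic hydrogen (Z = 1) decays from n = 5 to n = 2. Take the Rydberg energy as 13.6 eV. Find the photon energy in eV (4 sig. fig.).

2.856 eV

E_5 = −13.60/25 = −0.5440 eV and E_2 = −13.60/4 = −3.400 eV.
The photon energy is |E_5 − E_2| = 2.856 eV.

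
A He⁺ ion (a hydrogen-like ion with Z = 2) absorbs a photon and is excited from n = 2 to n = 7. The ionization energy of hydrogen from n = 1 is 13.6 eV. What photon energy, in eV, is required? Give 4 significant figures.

12.49 eV

The Bohr energies scale as Z², so for Z = 2: E_n = −54.40/n² eV.
E_7 = −54.40/49 = −1.110 eV and E_2 = −54.40/4 = −13.60 eV.
The photon energy is |E_7 − E_2| = 12.49 eV.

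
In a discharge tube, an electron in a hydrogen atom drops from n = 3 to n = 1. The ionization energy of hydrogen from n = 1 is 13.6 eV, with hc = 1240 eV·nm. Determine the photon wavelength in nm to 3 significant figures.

103 nm

ΔE = 13.60 × (1/1² − 1/3²) = 13.60 × 0.8889 = 12.09 eV.
λ = hc/ΔE = 1240 / 12.09 = 103 nm.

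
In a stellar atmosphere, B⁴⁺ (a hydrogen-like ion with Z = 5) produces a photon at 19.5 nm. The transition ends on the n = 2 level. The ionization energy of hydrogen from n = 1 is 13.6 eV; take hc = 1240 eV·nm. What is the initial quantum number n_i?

n_i = 4

The photon energy is ΔE = hc/λ = 1240 / 19.5 = 63.59 eV.
With Z = 5, ΔE = 340.0 × (1/n_f² − 1/n_i²), so 1/n_f² − 1/n_i² = 0.1870.
With n_f = 2: 1/n_i² = 1/4 − 0.1870 = 0.06297, so n_i ≈ 3.99.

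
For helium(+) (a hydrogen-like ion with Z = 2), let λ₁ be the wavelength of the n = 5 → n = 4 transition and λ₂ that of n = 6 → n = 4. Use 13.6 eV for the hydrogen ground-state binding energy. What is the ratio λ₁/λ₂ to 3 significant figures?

λ ∝ 1/ΔE ∝ 1/(1/n_f² − 1/n_i²), and the Z² and hc factors cancel in the ratio.
λ₁/λ₂ = (1/4² − 1/6²)/(1/4² − 1/5²) = 0.03472/0.02250 = 1.54.

1.54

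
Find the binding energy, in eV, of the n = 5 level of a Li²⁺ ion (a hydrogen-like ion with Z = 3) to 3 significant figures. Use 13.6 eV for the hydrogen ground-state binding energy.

4.90 eV

E_n = −13.6 Z²/n² = −122.4/n² eV for Z = 3.
E_5 = −122.4/25 = −4.90 eV, so ionization (to E = 0) requires 4.90 eV.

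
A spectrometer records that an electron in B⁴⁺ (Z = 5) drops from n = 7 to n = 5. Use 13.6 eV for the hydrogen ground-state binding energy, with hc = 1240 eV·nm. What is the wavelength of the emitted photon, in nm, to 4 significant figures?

For Z = 5 the level energies scale as Z², so the effective Rydberg energy is 13.6 × 25 = 340.0 eV.
ΔE = 340.0 × (1/5² − 1/7²) = 340.0 × 0.01959 = 6.661 eV.
λ = hc/ΔE = 1240 / 6.661 = 186.2 nm.

186.2 nm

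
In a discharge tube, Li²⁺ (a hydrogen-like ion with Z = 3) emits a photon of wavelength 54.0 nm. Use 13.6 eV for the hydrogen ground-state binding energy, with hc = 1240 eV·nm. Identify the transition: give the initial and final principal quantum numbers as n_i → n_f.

n_i = 4, n_f = 2

The photon energy is ΔE = hc/λ = 1240 / 54.0 = 22.96 eV.
With Z = 3, ΔE = 122.4 × (1/n_f² − 1/n_i²), so 1/n_f² − 1/n_i² = 0.1876.
Trying n_f = 2 gives 1/n_i² = 0.06239, i.e. n_i ≈ 4; this pair matches.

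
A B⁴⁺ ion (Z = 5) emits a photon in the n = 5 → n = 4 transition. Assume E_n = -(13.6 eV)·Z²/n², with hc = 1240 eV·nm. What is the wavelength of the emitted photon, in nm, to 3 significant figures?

For Z = 5 the level energies scale as Z², so the effective Rydberg energy is 13.6 × 25 = 340.0 eV.
ΔE = 340.0 × (1/4² − 1/5²) = 340.0 × 0.02250 = 7.650 eV.
λ = hc/ΔE = 1240 / 7.650 = 162 nm.

162 nm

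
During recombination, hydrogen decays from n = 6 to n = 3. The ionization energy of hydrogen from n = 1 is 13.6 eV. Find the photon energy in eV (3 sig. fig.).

1.13 eV

E_6 = −13.60/36 = −0.3778 eV and E_3 = −13.60/9 = −1.511 eV.
The photon energy is |E_6 − E_3| = 1.13 eV.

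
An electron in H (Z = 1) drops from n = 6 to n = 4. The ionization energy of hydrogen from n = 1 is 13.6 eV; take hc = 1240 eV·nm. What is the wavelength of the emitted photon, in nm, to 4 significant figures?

ΔE = 13.60 × (1/4² − 1/6²) = 13.60 × 0.03472 = 0.4722 eV.
λ = hc/ΔE = 1240 / 0.4722 = 2626 nm.
This line belongs to the Brackett series.

2626 nm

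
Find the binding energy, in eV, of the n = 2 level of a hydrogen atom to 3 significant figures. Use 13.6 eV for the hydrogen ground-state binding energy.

E_2 = −13.60/4 = −3.40 eV, so ionization (to E = 0) requires 3.40 eV.

3.40 eV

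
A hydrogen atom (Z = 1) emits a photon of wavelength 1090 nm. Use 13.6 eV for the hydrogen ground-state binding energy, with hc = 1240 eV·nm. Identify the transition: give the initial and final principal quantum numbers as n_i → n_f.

The photon energy is ΔE = hc/λ = 1240 / 1090 = 1.138 eV.
With Z = 1, ΔE = 13.60 × (1/n_f² − 1/n_i²), so 1/n_f² − 1/n_i² = 0.08365.
Trying n_f = 3 gives 1/n_i² = 0.02746, i.e. n_i ≈ 6; this pair matches.

n_i = 6, n_f = 3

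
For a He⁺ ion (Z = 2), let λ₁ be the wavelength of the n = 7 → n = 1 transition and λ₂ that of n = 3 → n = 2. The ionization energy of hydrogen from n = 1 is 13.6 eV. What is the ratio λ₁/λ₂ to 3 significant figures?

λ ∝ 1/ΔE ∝ 1/(1/n_f² − 1/n_i²), and the Z² and hc factors cancel in the ratio.
λ₁/λ₂ = (1/2² − 1/3²)/(1/1² − 1/7²) = 0.1389/0.9796 = 0.142.

0.142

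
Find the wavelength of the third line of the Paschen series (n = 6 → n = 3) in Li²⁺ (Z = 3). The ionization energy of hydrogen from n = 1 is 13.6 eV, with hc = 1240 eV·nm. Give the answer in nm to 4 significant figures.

The Paschen series terminates on n_f = 3; the third line has n_i = 3+3 = 6.
ΔE = 122.4 × (1/3² − 1/6²) = 10.20 eV.
λ = 1240 / 10.20 = 121.6 nm.

121.6 nm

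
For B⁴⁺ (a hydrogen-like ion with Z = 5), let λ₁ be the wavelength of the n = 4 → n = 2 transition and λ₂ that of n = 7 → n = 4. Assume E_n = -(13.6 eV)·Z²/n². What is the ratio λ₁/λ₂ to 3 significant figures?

0.224

λ ∝ 1/ΔE ∝ 1/(1/n_f² − 1/n_i²), and the Z² and hc factors cancel in the ratio.
λ₁/λ₂ = (1/4² − 1/7²)/(1/2² − 1/4²) = 0.04209/0.1875 = 0.224.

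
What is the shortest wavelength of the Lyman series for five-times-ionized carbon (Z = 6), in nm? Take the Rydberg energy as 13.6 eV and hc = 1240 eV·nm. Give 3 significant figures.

2.53 nm

The Lyman series has lower level n_f = 1; the series limit corresponds to n_i → ∞.
ΔE_max = 13.6 × 36 / 1² = 489.6 eV.
λ_min = 1240 / 489.6 = 2.53 nm.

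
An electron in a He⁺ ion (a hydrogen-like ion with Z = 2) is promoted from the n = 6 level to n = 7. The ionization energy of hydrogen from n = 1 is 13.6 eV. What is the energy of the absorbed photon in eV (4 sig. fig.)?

0.4009 eV

The Bohr energies scale as Z², so for Z = 2: E_n = −54.40/n² eV.
E_7 = −54.40/49 = −1.110 eV and E_6 = −54.40/36 = −1.511 eV.
The photon energy is |E_7 − E_6| = 0.4009 eV.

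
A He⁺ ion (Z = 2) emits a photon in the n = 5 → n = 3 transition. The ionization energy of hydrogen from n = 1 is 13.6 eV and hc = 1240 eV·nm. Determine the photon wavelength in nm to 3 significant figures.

For Z = 2 the level energies scale as Z², so the effective Rydberg energy is 13.6 × 4 = 54.40 eV.
ΔE = 54.40 × (1/3² − 1/5²) = 54.40 × 0.07111 = 3.868 eV.
λ = hc/ΔE = 1240 / 3.868 = 321 nm.

321 nm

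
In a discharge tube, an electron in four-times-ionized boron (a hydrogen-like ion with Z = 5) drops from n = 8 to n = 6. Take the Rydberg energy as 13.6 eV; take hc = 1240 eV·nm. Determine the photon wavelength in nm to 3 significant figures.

For Z = 5 the level energies scale as Z², so the effective Rydberg energy is 13.6 × 25 = 340.0 eV.
ΔE = 340.0 × (1/6² − 1/8²) = 340.0 × 0.01215 = 4.132 eV.
λ = hc/ΔE = 1240 / 4.132 = 300 nm.

300 nm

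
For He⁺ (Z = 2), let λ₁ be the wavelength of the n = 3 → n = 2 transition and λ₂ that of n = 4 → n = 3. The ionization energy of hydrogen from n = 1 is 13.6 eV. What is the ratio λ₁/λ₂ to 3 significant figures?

λ ∝ 1/ΔE ∝ 1/(1/n_f² − 1/n_i²), and the Z² and hc factors cancel in the ratio.
λ₁/λ₂ = (1/3² − 1/4²)/(1/2² − 1/3²) = 0.04861/0.1389 = 0.350.

0.350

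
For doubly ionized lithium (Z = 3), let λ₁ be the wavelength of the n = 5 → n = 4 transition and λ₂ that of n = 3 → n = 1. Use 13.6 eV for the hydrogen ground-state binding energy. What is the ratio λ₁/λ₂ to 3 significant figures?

λ ∝ 1/ΔE ∝ 1/(1/n_f² − 1/n_i²), and the Z² and hc factors cancel in the ratio.
λ₁/λ₂ = (1/1² − 1/3²)/(1/4² − 1/5²) = 0.8889/0.02250 = 39.5.

39.5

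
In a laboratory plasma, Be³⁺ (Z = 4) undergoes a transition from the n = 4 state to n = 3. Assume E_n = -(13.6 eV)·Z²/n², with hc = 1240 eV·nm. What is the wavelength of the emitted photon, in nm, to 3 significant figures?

For Z = 4 the level energies scale as Z², so the effective Rydberg energy is 13.6 × 16 = 217.6 eV.
ΔE = 217.6 × (1/3² − 1/4²) = 217.6 × 0.04861 = 10.58 eV.
λ = hc/ΔE = 1240 / 10.58 = 117 nm.

117 nm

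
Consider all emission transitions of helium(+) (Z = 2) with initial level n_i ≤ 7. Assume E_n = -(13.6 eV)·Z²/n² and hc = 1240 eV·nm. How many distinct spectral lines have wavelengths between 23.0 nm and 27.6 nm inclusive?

5

Enumerate all n_i → n_f pairs with 1 ≤ n_f < n_i ≤ 7 and compute λ = 1240 / [13.6·4·(1/n_f² − 1/n_i²)].
Lines falling in [23.0, 27.6] nm: 7→1 (23.27 nm), 6→1 (23.45 nm), 5→1 (23.74 nm), 4→1 (24.31 nm), 3→1 (25.64 nm).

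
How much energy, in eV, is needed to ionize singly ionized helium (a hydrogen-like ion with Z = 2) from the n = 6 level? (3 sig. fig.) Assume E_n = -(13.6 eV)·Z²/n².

1.51 eV

E_n = −13.6 Z²/n² = −54.40/n² eV for Z = 2.
E_6 = −54.40/36 = −1.51 eV, so ionization (to E = 0) requires 1.51 eV.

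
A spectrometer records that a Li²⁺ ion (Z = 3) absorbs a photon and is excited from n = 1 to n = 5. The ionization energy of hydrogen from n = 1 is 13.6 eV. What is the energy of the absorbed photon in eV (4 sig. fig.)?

The Bohr energies scale as Z², so for Z = 3: E_n = −122.4/n² eV.
E_5 = −122.4/25 = −4.896 eV and E_1 = −122.4/1 = −122.4 eV.
The photon energy is |E_5 − E_1| = 117.5 eV.

117.5 eV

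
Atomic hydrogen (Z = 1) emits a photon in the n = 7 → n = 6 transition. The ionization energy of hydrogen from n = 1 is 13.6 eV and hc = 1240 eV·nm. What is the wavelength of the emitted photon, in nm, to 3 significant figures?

12400 nm

ΔE = 13.60 × (1/6² − 1/7²) = 13.60 × 0.007370 = 0.1002 eV.
λ = hc/ΔE = 1240 / 0.1002 = 12400 nm.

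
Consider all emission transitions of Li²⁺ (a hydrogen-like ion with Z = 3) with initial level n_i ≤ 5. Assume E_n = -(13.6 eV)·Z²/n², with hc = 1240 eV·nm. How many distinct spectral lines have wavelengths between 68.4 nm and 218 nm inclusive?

3

Enumerate all n_i → n_f pairs with 1 ≤ n_f < n_i ≤ 5 and compute λ = 1240 / [13.6·9·(1/n_f² − 1/n_i²)].
Lines falling in [68.4, 218] nm: 3→2 (72.94 nm), 5→3 (142.5 nm), 4→3 (208.4 nm).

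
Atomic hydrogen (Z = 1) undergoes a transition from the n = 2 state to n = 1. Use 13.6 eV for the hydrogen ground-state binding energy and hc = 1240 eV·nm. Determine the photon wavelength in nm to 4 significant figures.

ΔE = 13.60 × (1/1² − 1/2²) = 13.60 × 0.7500 = 10.20 eV.
λ = hc/ΔE = 1240 / 10.20 = 121.6 nm.

121.6 nm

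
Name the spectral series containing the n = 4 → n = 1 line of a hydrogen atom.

Lyman

The series is set by the lower level: n_f = 1 is the Lyman series.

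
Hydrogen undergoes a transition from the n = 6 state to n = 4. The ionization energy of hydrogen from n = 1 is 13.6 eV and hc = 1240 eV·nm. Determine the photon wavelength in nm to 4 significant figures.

2626 nm

ΔE = 13.60 × (1/4² − 1/6²) = 13.60 × 0.03472 = 0.4722 eV.
λ = hc/ΔE = 1240 / 0.4722 = 2626 nm.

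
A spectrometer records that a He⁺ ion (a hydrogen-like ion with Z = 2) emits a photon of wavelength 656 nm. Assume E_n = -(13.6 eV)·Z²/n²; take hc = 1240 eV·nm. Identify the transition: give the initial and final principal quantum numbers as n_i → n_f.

n_i = 6, n_f = 4

The photon energy is ΔE = hc/λ = 1240 / 656 = 1.890 eV.
With Z = 2, ΔE = 54.40 × (1/n_f² − 1/n_i²), so 1/n_f² − 1/n_i² = 0.03475.
Trying n_f = 4 gives 1/n_i² = 0.02775, i.e. n_i ≈ 6; this pair matches.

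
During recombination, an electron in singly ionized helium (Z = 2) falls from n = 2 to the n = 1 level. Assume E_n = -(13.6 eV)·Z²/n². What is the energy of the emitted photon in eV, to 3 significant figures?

40.8 eV

The Bohr energies scale as Z², so for Z = 2: E_n = −54.40/n² eV.
E_2 = −54.40/4 = −13.60 eV and E_1 = −54.40/1 = −54.40 eV.
The photon energy is |E_2 − E_1| = 40.8 eV.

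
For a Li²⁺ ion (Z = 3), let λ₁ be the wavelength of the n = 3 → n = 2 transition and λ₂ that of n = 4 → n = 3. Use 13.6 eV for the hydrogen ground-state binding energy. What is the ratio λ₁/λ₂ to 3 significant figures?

0.350

λ ∝ 1/ΔE ∝ 1/(1/n_f² − 1/n_i²), and the Z² and hc factors cancel in the ratio.
λ₁/λ₂ = (1/3² − 1/4²)/(1/2² − 1/3²) = 0.04861/0.1389 = 0.350.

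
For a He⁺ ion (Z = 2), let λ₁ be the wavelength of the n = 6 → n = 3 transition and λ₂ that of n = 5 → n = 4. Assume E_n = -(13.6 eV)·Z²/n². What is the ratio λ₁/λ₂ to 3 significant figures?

0.270

λ ∝ 1/ΔE ∝ 1/(1/n_f² − 1/n_i²), and the Z² and hc factors cancel in the ratio.
λ₁/λ₂ = (1/4² − 1/5²)/(1/3² − 1/6²) = 0.02250/0.08333 = 0.270.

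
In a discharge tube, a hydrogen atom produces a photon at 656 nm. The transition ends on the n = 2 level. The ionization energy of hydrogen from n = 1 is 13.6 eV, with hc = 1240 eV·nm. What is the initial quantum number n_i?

n_i = 3

The photon energy is ΔE = hc/λ = 1240 / 656 = 1.890 eV.
With Z = 1, ΔE = 13.60 × (1/n_f² − 1/n_i²), so 1/n_f² − 1/n_i² = 0.1390.
With n_f = 2: 1/n_i² = 1/4 − 0.1390 = 0.1110, so n_i ≈ 3.00.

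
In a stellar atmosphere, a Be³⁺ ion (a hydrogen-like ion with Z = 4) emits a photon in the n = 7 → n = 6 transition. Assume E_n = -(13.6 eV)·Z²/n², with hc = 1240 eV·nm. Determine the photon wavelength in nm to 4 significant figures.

773.2 nm

For Z = 4 the level energies scale as Z², so the effective Rydberg energy is 13.6 × 16 = 217.6 eV.
ΔE = 217.6 × (1/6² − 1/7²) = 217.6 × 0.007370 = 1.604 eV.
λ = hc/ΔE = 1240 / 1.604 = 773.2 nm.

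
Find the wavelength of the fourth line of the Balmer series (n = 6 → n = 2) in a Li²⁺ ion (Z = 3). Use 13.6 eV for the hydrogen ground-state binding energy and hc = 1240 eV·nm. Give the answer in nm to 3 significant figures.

The Balmer series terminates on n_f = 2; the fourth line has n_i = 2+4 = 6.
ΔE = 122.4 × (1/2² − 1/6²) = 27.20 eV.
λ = 1240 / 27.20 = 45.6 nm.

45.6 nm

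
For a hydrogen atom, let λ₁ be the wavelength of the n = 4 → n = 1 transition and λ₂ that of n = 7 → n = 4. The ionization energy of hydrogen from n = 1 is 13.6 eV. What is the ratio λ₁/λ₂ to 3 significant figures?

λ ∝ 1/ΔE ∝ 1/(1/n_f² − 1/n_i²), and the Z² and hc factors cancel in the ratio.
λ₁/λ₂ = (1/4² − 1/7²)/(1/1² − 1/4²) = 0.04209/0.9375 = 0.0449.

0.0449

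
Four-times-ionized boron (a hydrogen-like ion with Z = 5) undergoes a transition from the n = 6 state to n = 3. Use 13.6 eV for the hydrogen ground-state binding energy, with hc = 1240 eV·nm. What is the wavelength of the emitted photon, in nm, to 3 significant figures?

For Z = 5 the level energies scale as Z², so the effective Rydberg energy is 13.6 × 25 = 340.0 eV.
ΔE = 340.0 × (1/3² − 1/6²) = 340.0 × 0.08333 = 28.33 eV.
λ = hc/ΔE = 1240 / 28.33 = 43.8 nm.

43.8 nm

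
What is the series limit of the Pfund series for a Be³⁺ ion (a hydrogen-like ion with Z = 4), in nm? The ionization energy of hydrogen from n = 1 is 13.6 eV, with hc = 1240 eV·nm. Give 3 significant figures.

142 nm

The Pfund series has lower level n_f = 5; the series limit corresponds to n_i → ∞.
ΔE_max = 13.6 × 16 / 5² = 8.704 eV.
λ_min = 1240 / 8.704 = 142 nm.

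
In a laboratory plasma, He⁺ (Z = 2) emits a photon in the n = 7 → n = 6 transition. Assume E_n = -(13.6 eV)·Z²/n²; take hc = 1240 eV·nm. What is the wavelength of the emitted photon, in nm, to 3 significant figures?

For Z = 2 the level energies scale as Z², so the effective Rydberg energy is 13.6 × 4 = 54.40 eV.
ΔE = 54.40 × (1/6² − 1/7²) = 54.40 × 0.007370 = 0.4009 eV.
λ = hc/ΔE = 1240 / 0.4009 = 3090 nm.

3090 nm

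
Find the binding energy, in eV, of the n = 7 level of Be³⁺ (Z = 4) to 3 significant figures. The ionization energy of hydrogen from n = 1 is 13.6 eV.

E_n = −13.6 Z²/n² = −217.6/n² eV for Z = 4.
E_7 = −217.6/49 = −4.44 eV, so ionization (to E = 0) requires 4.44 eV.

4.44 eV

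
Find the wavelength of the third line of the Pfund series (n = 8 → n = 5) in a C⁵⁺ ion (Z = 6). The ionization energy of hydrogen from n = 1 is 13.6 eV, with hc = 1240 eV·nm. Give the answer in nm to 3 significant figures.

104 nm

The Pfund series terminates on n_f = 5; the third line has n_i = 5+3 = 8.
ΔE = 489.6 × (1/5² − 1/8²) = 11.93 eV.
λ = 1240 / 11.93 = 104 nm.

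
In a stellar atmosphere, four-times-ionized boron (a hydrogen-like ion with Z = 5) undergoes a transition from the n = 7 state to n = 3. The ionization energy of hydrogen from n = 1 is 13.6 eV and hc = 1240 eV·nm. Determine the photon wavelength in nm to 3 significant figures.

40.2 nm

For Z = 5 the level energies scale as Z², so the effective Rydberg energy is 13.6 × 25 = 340.0 eV.
ΔE = 340.0 × (1/3² − 1/7²) = 340.0 × 0.09070 = 30.84 eV.
λ = hc/ΔE = 1240 / 30.84 = 40.2 nm.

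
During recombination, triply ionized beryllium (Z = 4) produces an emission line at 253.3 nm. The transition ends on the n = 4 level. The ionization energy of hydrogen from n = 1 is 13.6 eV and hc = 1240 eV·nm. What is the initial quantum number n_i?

n_i = 5

The photon energy is ΔE = hc/λ = 1240 / 253.3 = 4.895 eV.
With Z = 4, ΔE = 217.6 × (1/n_f² − 1/n_i²), so 1/n_f² − 1/n_i² = 0.02250.
With n_f = 4: 1/n_i² = 1/16 − 0.02250 = 0.04000, so n_i ≈ 5.00.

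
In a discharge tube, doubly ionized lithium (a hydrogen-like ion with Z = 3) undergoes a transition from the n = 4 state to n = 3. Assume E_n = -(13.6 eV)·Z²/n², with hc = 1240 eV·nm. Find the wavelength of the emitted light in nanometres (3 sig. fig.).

For Z = 3 the level energies scale as Z², so the effective Rydberg energy is 13.6 × 9 = 122.4 eV.
ΔE = 122.4 × (1/3² − 1/4²) = 122.4 × 0.04861 = 5.950 eV.
λ = hc/ΔE = 1240 / 5.950 = 208 nm.

208 nm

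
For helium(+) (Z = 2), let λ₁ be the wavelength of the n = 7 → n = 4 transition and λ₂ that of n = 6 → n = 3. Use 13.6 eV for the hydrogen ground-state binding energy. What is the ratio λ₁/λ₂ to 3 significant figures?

λ ∝ 1/ΔE ∝ 1/(1/n_f² − 1/n_i²), and the Z² and hc factors cancel in the ratio.
λ₁/λ₂ = (1/3² − 1/6²)/(1/4² − 1/7²) = 0.08333/0.04209 = 1.98.

1.98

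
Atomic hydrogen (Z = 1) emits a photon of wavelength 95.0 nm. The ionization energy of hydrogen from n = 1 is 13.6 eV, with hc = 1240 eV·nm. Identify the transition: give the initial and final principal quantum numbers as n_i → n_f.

The photon energy is ΔE = hc/λ = 1240 / 95.0 = 13.05 eV.
With Z = 1, ΔE = 13.60 × (1/n_f² − 1/n_i²), so 1/n_f² − 1/n_i² = 0.9598.
Trying n_f = 1 gives 1/n_i² = 0.04025, i.e. n_i ≈ 5; this pair matches.

n_i = 5, n_f = 1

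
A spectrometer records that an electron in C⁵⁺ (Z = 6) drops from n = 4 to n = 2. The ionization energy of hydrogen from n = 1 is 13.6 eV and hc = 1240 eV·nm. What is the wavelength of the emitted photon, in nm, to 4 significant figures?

13.51 nm

For Z = 6 the level energies scale as Z², so the effective Rydberg energy is 13.6 × 36 = 489.6 eV.
ΔE = 489.6 × (1/2² − 1/4²) = 489.6 × 0.1875 = 91.80 eV.
λ = hc/ΔE = 1240 / 91.80 = 13.51 nm.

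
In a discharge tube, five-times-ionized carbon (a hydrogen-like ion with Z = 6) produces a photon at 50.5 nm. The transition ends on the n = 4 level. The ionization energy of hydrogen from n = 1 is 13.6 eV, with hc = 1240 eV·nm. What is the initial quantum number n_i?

The photon energy is ΔE = hc/λ = 1240 / 50.5 = 24.55 eV.
With Z = 6, ΔE = 489.6 × (1/n_f² − 1/n_i²), so 1/n_f² − 1/n_i² = 0.05015.
With n_f = 4: 1/n_i² = 1/16 − 0.05015 = 0.01235, so n_i ≈ 9.00.

n_i = 9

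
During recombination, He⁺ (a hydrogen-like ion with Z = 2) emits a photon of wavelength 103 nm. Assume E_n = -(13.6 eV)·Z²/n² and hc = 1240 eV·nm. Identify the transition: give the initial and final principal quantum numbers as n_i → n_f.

n_i = 6, n_f = 2

The photon energy is ΔE = hc/λ = 1240 / 103 = 12.04 eV.
With Z = 2, ΔE = 54.40 × (1/n_f² − 1/n_i²), so 1/n_f² − 1/n_i² = 0.2213.
Trying n_f = 2 gives 1/n_i² = 0.02870, i.e. n_i ≈ 6; this pair matches.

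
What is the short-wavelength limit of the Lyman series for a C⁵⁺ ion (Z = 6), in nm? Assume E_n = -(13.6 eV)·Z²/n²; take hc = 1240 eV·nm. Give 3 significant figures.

2.53 nm

The Lyman series has lower level n_f = 1; the series limit corresponds to n_i → ∞.
ΔE_max = 13.6 × 36 / 1² = 489.6 eV.
λ_min = 1240 / 489.6 = 2.53 nm.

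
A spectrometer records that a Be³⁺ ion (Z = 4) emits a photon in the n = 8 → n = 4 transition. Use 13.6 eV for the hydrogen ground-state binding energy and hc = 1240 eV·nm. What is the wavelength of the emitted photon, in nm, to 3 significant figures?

122 nm

For Z = 4 the level energies scale as Z², so the effective Rydberg energy is 13.6 × 16 = 217.6 eV.
ΔE = 217.6 × (1/4² − 1/8²) = 217.6 × 0.04688 = 10.20 eV.
λ = hc/ΔE = 1240 / 10.20 = 122 nm.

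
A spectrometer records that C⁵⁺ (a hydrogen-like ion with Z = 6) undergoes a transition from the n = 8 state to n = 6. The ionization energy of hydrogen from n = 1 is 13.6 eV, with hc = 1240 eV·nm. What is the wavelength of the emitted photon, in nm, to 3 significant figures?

208 nm

For Z = 6 the level energies scale as Z², so the effective Rydberg energy is 13.6 × 36 = 489.6 eV.
ΔE = 489.6 × (1/6² − 1/8²) = 489.6 × 0.01215 = 5.950 eV.
λ = hc/ΔE = 1240 / 5.950 = 208 nm.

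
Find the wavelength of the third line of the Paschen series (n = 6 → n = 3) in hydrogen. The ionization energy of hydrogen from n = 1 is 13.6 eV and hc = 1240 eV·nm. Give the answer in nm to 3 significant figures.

1090 nm

The Paschen series terminates on n_f = 3; the third line has n_i = 3+3 = 6.
ΔE = 13.60 × (1/3² − 1/6²) = 1.133 eV.
λ = 1240 / 1.133 = 1090 nm.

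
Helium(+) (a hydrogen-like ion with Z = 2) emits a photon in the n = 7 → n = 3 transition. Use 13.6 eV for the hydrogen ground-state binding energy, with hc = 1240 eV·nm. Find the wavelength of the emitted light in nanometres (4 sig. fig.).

For Z = 2 the level energies scale as Z², so the effective Rydberg energy is 13.6 × 4 = 54.40 eV.
ΔE = 54.40 × (1/3² − 1/7²) = 54.40 × 0.09070 = 4.934 eV.
λ = hc/ΔE = 1240 / 4.934 = 251.3 nm.

251.3 nm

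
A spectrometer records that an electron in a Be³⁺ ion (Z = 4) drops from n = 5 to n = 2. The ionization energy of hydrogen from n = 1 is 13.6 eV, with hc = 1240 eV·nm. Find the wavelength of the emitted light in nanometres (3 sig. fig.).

27.1 nm

For Z = 4 the level energies scale as Z², so the effective Rydberg energy is 13.6 × 16 = 217.6 eV.
ΔE = 217.6 × (1/2² − 1/5²) = 217.6 × 0.2100 = 45.70 eV.
λ = hc/ΔE = 1240 / 45.70 = 27.1 nm.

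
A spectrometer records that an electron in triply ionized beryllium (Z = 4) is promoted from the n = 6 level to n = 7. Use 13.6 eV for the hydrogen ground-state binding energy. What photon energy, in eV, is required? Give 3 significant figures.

The Bohr energies scale as Z², so for Z = 4: E_n = −217.6/n² eV.
E_7 = −217.6/49 = −4.441 eV and E_6 = −217.6/36 = −6.044 eV.
The photon energy is |E_7 − E_6| = 1.60 eV.

1.60 eV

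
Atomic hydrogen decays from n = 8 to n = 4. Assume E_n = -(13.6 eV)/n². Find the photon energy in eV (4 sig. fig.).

0.6375 eV

E_8 = −13.60/64 = −0.2125 eV and E_4 = −13.60/16 = −0.8500 eV.
The photon energy is |E_8 − E_4| = 0.6375 eV.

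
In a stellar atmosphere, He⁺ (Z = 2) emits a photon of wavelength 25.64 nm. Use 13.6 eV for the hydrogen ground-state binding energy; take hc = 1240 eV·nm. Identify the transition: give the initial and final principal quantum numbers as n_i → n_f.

n_i = 3, n_f = 1

The photon energy is ΔE = hc/λ = 1240 / 25.64 = 48.36 eV.
With Z = 2, ΔE = 54.40 × (1/n_f² − 1/n_i²), so 1/n_f² − 1/n_i² = 0.8890.
Trying n_f = 1 gives 1/n_i² = 0.1110, i.e. n_i ≈ 3; this pair matches.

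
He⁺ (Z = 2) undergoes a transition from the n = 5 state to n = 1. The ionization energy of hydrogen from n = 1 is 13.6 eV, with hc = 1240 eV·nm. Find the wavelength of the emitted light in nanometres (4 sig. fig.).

23.74 nm

For Z = 2 the level energies scale as Z², so the effective Rydberg energy is 13.6 × 4 = 54.40 eV.
ΔE = 54.40 × (1/1² − 1/5²) = 54.40 × 0.9600 = 52.22 eV.
λ = hc/ΔE = 1240 / 52.22 = 23.74 nm.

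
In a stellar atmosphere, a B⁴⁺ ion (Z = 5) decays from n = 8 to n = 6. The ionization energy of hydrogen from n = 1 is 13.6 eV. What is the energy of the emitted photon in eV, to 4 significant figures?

4.132 eV

The Bohr energies scale as Z², so for Z = 5: E_n = −340.0/n² eV.
E_8 = −340.0/64 = −5.313 eV and E_6 = −340.0/36 = −9.444 eV.
The photon energy is |E_8 − E_6| = 4.132 eV.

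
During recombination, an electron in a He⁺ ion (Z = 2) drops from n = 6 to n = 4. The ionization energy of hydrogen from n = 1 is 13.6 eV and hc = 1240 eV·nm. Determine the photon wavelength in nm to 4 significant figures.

656.5 nm

For Z = 2 the level energies scale as Z², so the effective Rydberg energy is 13.6 × 4 = 54.40 eV.
ΔE = 54.40 × (1/4² − 1/6²) = 54.40 × 0.03472 = 1.889 eV.
λ = hc/ΔE = 1240 / 1.889 = 656.5 nm.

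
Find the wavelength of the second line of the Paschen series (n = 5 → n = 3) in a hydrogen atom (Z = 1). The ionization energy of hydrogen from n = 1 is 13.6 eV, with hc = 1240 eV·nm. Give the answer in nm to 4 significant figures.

The Paschen series terminates on n_f = 3; the second line has n_i = 3+2 = 5.
ΔE = 13.60 × (1/3² − 1/5²) = 0.9671 eV.
λ = 1240 / 0.9671 = 1282 nm.

1282 nm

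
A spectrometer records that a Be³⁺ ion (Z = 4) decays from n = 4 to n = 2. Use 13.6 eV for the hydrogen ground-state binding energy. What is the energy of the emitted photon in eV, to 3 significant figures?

The Bohr energies scale as Z², so for Z = 4: E_n = −217.6/n² eV.
E_4 = −217.6/16 = −13.60 eV and E_2 = −217.6/4 = −54.40 eV.
The photon energy is |E_4 − E_2| = 40.8 eV.

40.8 eV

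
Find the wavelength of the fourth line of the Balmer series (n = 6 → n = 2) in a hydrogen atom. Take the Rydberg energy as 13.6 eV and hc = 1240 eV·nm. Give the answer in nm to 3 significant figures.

410 nm

The Balmer series terminates on n_f = 2; the fourth line has n_i = 2+4 = 6.
ΔE = 13.60 × (1/2² − 1/6²) = 3.022 eV.
λ = 1240 / 3.022 = 410 nm.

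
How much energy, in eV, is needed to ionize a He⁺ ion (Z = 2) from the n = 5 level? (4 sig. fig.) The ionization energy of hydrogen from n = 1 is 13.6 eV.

2.176 eV

E_n = −13.6 Z²/n² = −54.40/n² eV for Z = 2.
E_5 = −54.40/25 = −2.176 eV, so ionization (to E = 0) requires 2.176 eV.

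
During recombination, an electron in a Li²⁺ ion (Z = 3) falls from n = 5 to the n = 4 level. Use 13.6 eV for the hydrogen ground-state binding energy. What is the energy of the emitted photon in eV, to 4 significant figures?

2.754 eV

The Bohr energies scale as Z², so for Z = 3: E_n = −122.4/n² eV.
E_5 = −122.4/25 = −4.896 eV and E_4 = −122.4/16 = −7.650 eV.
The photon energy is |E_5 − E_4| = 2.754 eV.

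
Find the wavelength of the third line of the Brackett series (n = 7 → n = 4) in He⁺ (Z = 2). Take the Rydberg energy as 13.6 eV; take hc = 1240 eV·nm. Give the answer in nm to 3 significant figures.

542 nm

The Brackett series terminates on n_f = 4; the third line has n_i = 4+3 = 7.
ΔE = 54.40 × (1/4² − 1/7²) = 2.290 eV.
λ = 1240 / 2.290 = 542 nm.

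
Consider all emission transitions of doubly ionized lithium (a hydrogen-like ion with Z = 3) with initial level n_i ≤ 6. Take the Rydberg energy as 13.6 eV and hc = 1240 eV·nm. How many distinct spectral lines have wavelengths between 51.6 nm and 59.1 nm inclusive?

1

Enumerate all n_i → n_f pairs with 1 ≤ n_f < n_i ≤ 6 and compute λ = 1240 / [13.6·9·(1/n_f² − 1/n_i²)].
Lines falling in [51.6, 59.1] nm: 4→2 (54.03 nm).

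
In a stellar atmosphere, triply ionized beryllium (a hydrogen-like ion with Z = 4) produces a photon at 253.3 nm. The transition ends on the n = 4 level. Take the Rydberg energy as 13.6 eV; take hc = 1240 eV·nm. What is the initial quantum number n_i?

n_i = 5

The photon energy is ΔE = hc/λ = 1240 / 253.3 = 4.895 eV.
With Z = 4, ΔE = 217.6 × (1/n_f² − 1/n_i²), so 1/n_f² − 1/n_i² = 0.02250.
With n_f = 4: 1/n_i² = 1/16 − 0.02250 = 0.04000, so n_i ≈ 5.00.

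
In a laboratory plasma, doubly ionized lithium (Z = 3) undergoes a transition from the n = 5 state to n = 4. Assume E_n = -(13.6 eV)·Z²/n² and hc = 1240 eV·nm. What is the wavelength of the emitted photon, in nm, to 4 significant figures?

450.3 nm

For Z = 3 the level energies scale as Z², so the effective Rydberg energy is 13.6 × 9 = 122.4 eV.
ΔE = 122.4 × (1/4² − 1/5²) = 122.4 × 0.02250 = 2.754 eV.
λ = hc/ΔE = 1240 / 2.754 = 450.3 nm.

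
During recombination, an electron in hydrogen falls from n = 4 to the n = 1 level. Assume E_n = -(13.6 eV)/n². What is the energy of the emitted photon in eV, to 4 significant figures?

12.75 eV

E_4 = −13.60/16 = −0.8500 eV and E_1 = −13.60/1 = −13.60 eV.
The photon energy is |E_4 − E_1| = 12.75 eV.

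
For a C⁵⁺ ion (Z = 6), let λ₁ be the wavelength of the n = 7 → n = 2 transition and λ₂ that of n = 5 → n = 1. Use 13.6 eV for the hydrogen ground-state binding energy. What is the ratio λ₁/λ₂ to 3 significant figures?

4.18

λ ∝ 1/ΔE ∝ 1/(1/n_f² − 1/n_i²), and the Z² and hc factors cancel in the ratio.
λ₁/λ₂ = (1/1² − 1/5²)/(1/2² − 1/7²) = 0.9600/0.2296 = 4.18.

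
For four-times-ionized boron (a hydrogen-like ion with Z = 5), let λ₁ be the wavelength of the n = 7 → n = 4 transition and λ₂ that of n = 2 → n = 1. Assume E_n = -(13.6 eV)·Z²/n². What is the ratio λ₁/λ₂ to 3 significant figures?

λ ∝ 1/ΔE ∝ 1/(1/n_f² − 1/n_i²), and the Z² and hc factors cancel in the ratio.
λ₁/λ₂ = (1/1² − 1/2²)/(1/4² − 1/7²) = 0.7500/0.04209 = 17.8.

17.8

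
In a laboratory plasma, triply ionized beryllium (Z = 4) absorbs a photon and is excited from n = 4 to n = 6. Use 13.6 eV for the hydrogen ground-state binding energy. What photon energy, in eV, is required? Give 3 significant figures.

The Bohr energies scale as Z², so for Z = 4: E_n = −217.6/n² eV.
E_6 = −217.6/36 = −6.044 eV and E_4 = −217.6/16 = −13.60 eV.
The photon energy is |E_6 − E_4| = 7.56 eV.

7.56 eV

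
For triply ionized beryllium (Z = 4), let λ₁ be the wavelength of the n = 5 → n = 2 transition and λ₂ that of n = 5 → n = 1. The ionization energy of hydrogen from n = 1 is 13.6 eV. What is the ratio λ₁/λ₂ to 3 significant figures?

λ ∝ 1/ΔE ∝ 1/(1/n_f² − 1/n_i²), and the Z² and hc factors cancel in the ratio.
λ₁/λ₂ = (1/1² − 1/5²)/(1/2² − 1/5²) = 0.9600/0.2100 = 4.57.

4.57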